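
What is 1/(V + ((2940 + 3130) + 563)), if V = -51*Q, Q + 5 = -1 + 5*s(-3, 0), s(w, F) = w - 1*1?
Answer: 1/7959 ≈ 0.00012564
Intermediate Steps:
s(w, F) = -1 + w (s(w, F) = w - 1 = -1 + w)
Q = -26 (Q = -5 + (-1 + 5*(-1 - 3)) = -5 + (-1 + 5*(-4)) = -5 + (-1 - 20) = -5 - 21 = -26)
V = 1326 (V = -51*(-26) = 1326)
1/(V + ((2940 + 3130) + 563)) = 1/(1326 + ((2940 + 3130) + 563)) = 1/(1326 + (6070 + 563)) = 1/(1326 + 6633) = 1/7959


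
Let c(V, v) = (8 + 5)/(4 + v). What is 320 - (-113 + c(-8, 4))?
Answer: 3451/8 ≈ 431.38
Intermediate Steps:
c(V, v) = 13/(4 + v)
320 - (-113 + c(-8, 4)) = 320 - (-113 + 13/(4 + 4)) = 320 - (-113 + 13/8) = 320 - 1*(-891/8) = 320 + 891/8 = 3451/8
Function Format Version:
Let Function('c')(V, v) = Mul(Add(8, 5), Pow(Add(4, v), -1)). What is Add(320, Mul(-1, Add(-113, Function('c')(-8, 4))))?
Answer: Rational(3451, 8) ≈ 431.38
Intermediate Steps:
Function('c')(V, v) = Mul(13, Pow(Add(4, v), -1))
Add(320, Mul(-1, Add(-113, Function('c')(-8, 4)))) = Add(320, Mul(-1, Add(-113, Mul(13, Pow(Add(4, 4), -1))))) = Add(320, Mul(-1, Add(-113, Mul(13, Pow(8, -1))))) = Add(320, Mul(-1, Add(-113, Mul(13, Rational(1, 8))))) = Add(320, Mul(-1, Add(-113, Rational(13, 8)))) = Add(320, Mul(-1, Rational(-891, 8))) = Add(320, Rational(891, 8)) = Rational(3451, 8)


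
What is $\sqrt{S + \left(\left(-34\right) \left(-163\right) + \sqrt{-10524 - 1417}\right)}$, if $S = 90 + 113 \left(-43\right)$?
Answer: $\sqrt{773 + i \sqrt{11941}} \approx 27.872 + 1.9603 i$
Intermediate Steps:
$S = -4769$ ($S = 90 - 4859 = -4769$)
$\sqrt{S + \left(\left(-34\right) \left(-163\right) + \sqrt{-10524 - 1417}\right)} = \sqrt{-4769 + \left(\left(-34\right) \left(-163\right) + \sqrt{-10524 - 1417}\right)} = \sqrt{-4769 + \left(5542 + \sqrt{-11941}\right)} = \sqrt{-4769 + \left(5542 + i \sqrt{11941}\right)} = \sqrt{773 + i \sqrt{11941}}$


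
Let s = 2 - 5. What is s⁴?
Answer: 81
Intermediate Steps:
s = -3
s⁴ = (-3)⁴ = 81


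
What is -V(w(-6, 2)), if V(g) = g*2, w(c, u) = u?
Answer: -4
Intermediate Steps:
V(g) = 2*g
-V(w(-6, 2)) = -2*2 = -1*4 = -4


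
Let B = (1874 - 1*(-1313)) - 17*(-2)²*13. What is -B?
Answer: -2303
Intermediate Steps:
B = 2303 (B = (1874 + 1313) - 17*4*13 = 3187 - 68*13 = 3187 - 884 = 2303)
-B = -1*2303 = -2303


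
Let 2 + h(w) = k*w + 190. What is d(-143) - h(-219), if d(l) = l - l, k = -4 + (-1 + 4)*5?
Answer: 2221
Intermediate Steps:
k = 11 (k = -4 + 3*5 = -4 + 15 = 11)
d(l) = 0
h(w) = 188 + 11*w (h(w) = -2 + (11*w + 190) = -2 + (190 + 11*w) = 188 + 11*w)
d(-143) - h(-219) = 0 - (188 + 11*(-219)) = 0 - (188 - 2409) = 0 - 1*(-2221) = 0 + 2221 = 2221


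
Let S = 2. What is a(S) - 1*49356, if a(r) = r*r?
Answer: -49352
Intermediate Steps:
a(r) = r²
a(S) - 1*49356 = 2² - 1*49356 = 4 - 49356 = -49352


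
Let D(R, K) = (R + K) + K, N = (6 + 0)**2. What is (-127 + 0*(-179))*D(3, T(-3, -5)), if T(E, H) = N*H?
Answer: 45339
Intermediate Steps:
N = 36 (N = 6**2 = 36)
T(E, H) = 36*H
D(R, K) = R + 2*K (D(R, K) = (K + R) + K = R + 2*K)
(-127 + 0*(-179))*D(3, T(-3, -5)) = (-127 + 0*(-179))*(3 + 2*(36*(-5))) = (-127 + 0)*(3 + 2*(-180)) = -127*(3 - 360) = -127*(-357) = 45339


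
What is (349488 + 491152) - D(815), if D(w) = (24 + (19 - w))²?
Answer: 244656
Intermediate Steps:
D(w) = (43 - w)²
(349488 + 491152) - D(815) = (349488 + 491152) - (-43 + 815)² = 840640 - 1*772² = 840640 - 1*595984 = 840640 - 595984 = 244656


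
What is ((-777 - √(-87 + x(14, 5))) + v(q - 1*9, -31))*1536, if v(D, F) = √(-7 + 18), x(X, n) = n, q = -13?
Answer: -1193472 + 1536*√11 - 1536*I*√82 ≈ -1.1884e+6 - 13909.0*I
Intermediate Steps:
v(D, F) = √11
((-777 - √(-87 + x(14, 5))) + v(q - 1*9, -31))*1536 = ((-777 - √(-87 + 5)) + √11)*1536 = ((-777 - √(-82)) + √11)*1536 = ((-777 - I*√82) + √11)*1536 = (-777 + √11 - I*√82)*1536 = -1193472 + 1536*√11 - 1536*I*√82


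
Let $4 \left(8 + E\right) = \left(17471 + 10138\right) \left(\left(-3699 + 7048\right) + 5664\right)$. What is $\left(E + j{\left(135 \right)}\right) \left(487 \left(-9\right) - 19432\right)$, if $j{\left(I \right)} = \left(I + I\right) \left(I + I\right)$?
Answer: $- \frac{5933066315275}{4} \approx -1.4833 \cdot 10^{12}$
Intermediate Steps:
$j{\left(I \right)} = 4 I^{2}$ ($j{\left(I \right)} = 2 I 2 I = 4 I^{2}$)
$E = \frac{248839885}{4}$ ($E = -8 + \frac{\left(17471 + 10138\right) \left(\left(-3699 + 7048\right) + 5664\right)}{4} = -8 + \frac{27609 \left(3349 + 5664\right)}{4} = -8 + \frac{27609 \cdot 9013}{4} = -8 + \frac{1}{4} \cdot 248839917 = -8 + \frac{248839917}{4} = \frac{248839885}{4} \approx 6.221 \cdot 10^{7}$)
$\left(E + j{\left(135 \right)}\right) \left(487 \left(-9\right) - 19432\right) = \left(\frac{248839885}{4} + 4 \cdot 135^{2}\right) \left(487 \left(-9\right) - 19432\right) = \left(\frac{248839885}{4} + 4 \cdot 18225\right) \left(-4383 - 19432\right) = \left(\frac{248839885}{4} + 72900\right) \left(-23815\right) = \frac{249131485}{4} \left(-23815\right) = - \frac{5933066315275}{4}$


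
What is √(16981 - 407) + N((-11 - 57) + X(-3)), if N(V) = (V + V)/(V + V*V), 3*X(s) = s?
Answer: -1/34 + √16574 ≈ 128.71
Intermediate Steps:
X(s) = s/3
N(V) = 2*V/(V + V²) (N(V) = (2*V)/(V + V²) = 2*V/(V + V²))
√(16981 - 407) + N((-11 - 57) + X(-3)) = √(16981 - 407) + 2/(1 + ((-11 - 57) + (⅓)*(-3))) = √16574 + 2/(1 + (-68 - 1)) = √16574 + 2/(1 - 69) = √16574 + 2/(-68) = √16574 + 2*(-1/68) = √16574 - 1/34 = -1/34 + √16574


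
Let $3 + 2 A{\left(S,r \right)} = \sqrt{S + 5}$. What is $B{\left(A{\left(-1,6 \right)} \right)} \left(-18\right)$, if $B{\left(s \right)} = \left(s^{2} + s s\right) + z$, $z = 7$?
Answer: $-135$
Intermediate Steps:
$A{\left(S,r \right)} = - \frac{3}{2} + \frac{\sqrt{5 + S}}{2}$ ($A{\left(S,r \right)} = - \frac{3}{2} + \frac{\sqrt{S + 5}}{2} = - \frac{3}{2} + \frac{\sqrt{5 + S}}{2}$)
$B{\left(s \right)} = 7 + 2 s^{2}$ ($B{\left(s \right)} = \left(s^{2} + s s\right) + 7 = \left(s^{2} + s^{2}\right) + 7 = 2 s^{2} + 7 = 7 + 2 s^{2}$)
$B{\left(A{\left(-1,6 \right)} \right)} \left(-18\right) = \left(7 + 2 \left(- \frac{3}{2} + \frac{\sqrt{5 - 1}}{2}\right)^{2}\right) \left(-18\right) = \left(7 + 2 \left(- \frac{3}{2} + \frac{\sqrt{4}}{2}\right)^{2}\right) \left(-18\right) = \left(7 + 2 \left(- \frac{3}{2} + \frac{1}{2} \cdot 2\right)^{2}\right) \left(-18\right) = \left(7 + 2 \left(- \frac{3}{2} + 1\right)^{2}\right) \left(-18\right) = \left(7 + 2 \left(- \frac{1}{2}\right)^{2}\right) \left(-18\right) = \left(7 + 2 \cdot \frac{1}{4}\right) \left(-18\right) = \left(7 + \frac{1}{2}\right) \left(-18\right) = \frac{15}{2} \left(-18\right) = -135$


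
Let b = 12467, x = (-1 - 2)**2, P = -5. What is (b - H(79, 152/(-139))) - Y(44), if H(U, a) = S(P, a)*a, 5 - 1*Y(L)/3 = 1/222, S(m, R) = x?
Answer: 128182643/10286 ≈ 12462.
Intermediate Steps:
x = 9 (x = (-3)**2 = 9)
S(m, R) = 9
Y(L) = 1109/74 (Y(L) = 15 - 3/222 = 15 - 3*1/222 = 15 - 1/74 = 1109/74)
H(U, a) = 9*a
(b - H(79, 152/(-139))) - Y(44) = (12467 - 9*152/(-139)) - 1*1109/74 = (12467 - 9*152*(-1/139)) - 1109/74 = (12467 - 9*(-152)/139) - 1109/74 = (12467 - 1*(-1368/139)) - 1109/74 = (12467 + 1368/139) - 1109/74 = 1734281/139 - 1109/74 = 128182643/10286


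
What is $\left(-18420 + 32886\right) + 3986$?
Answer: $18452$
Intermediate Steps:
$\left(-18420 + 32886\right) + 3986 = 14466 + 3986 = 18452$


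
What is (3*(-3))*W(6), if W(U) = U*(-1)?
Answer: 54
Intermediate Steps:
W(U) = -U
(3*(-3))*W(6) = (3*(-3))*(-1*6) = -9*(-6) = 54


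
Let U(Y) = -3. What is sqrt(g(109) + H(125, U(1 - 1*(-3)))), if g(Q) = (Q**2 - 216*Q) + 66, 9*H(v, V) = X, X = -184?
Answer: I*sqrt(104557)/3 ≈ 107.78*I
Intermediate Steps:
H(v, V) = -184/9 (H(v, V) = (1/9)*(-184) = -184/9)
g(Q) = 66 + Q**2 - 216*Q
sqrt(g(109) + H(125, U(1 - 1*(-3)))) = sqrt((66 + 109**2 - 216*109) - 184/9) = sqrt((66 + 11881 - 23544) - 184/9) = sqrt(-11597 - 184/9) = sqrt(-104557/9) = I*sqrt(104557)/3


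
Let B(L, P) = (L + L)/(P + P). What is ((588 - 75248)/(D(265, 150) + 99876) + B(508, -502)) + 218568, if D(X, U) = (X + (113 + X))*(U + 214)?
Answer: 4579844048433/20953982 ≈ 2.1857e+5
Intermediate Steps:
D(X, U) = (113 + 2*X)*(214 + U)
B(L, P) = L/P (B(L, P) = (2*L)/((2*P)) = (2*L)*(1/(2*P)) = L/P)
((588 - 75248)/(D(265, 150) + 99876) + B(508, -502)) + 218568 = ((588 - 75248)/((24182 + 113*150 + 428*265 + 2*150*265) + 99876) + 508/(-502)) + 218568 = (-74660/((24182 + 16950 + 113420 + 79500) + 99876) + 508*(-1/502)) + 218568 = (-74660/(234052 + 99876) - 254/251) + 218568 = (-74660/333928 - 254/251) + 218568 = (-74660*1/333928 - 254/251) + 218568 = (-18665/83482 - 254/251) + 218568 = -25889343/20953982 + 218568 = 4579844048433/20953982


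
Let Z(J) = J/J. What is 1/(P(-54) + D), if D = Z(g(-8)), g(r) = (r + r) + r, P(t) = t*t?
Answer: 1/2917 ≈ 0.00034282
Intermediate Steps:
P(t) = t²
g(r) = 3*r (g(r) = 2*r + r = 3*r)
Z(J) = 1
D = 1
1/(P(-54) + D) = 1/((-54)² + 1) = 1/(2916 + 1) = 1/2917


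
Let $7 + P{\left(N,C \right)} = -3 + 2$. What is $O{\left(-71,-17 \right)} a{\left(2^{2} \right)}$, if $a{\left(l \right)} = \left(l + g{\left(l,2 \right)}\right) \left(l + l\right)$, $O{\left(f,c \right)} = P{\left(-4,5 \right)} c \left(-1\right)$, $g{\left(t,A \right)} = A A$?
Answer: $-8704$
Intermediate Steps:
$P{\left(N,C \right)} = -8$ ($P{\left(N,C \right)} = -7 + \left(-3 + 2\right) = -7 - 1 = -8$)
$g{\left(t,A \right)} = A^{2}$
$O{\left(f,c \right)} = 8 c$ ($O{\left(f,c \right)} = - 8 c \left(-1\right) = 8 c$)
$a{\left(l \right)} = 2 l \left(4 + l\right)$ ($a{\left(l \right)} = \left(l + 2^{2}\right) \left(l + l\right) = \left(l + 4\right) 2 l = \left(4 + l\right) 2 l = 2 l \left(4 + l\right)$)
$O{\left(-71,-17 \right)} a{\left(2^{2} \right)} = 8 \left(-17\right) 2 \cdot 2^{2} \left(4 + 2^{2}\right) = - 136 \cdot 2 \cdot 4 \left(4 + 4\right) = - 136 \cdot 2 \cdot 4 \cdot 8 = \left(-136\right) 64 = -8704$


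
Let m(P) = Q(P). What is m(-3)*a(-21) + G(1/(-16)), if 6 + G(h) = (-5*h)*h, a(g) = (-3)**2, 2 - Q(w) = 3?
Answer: -3845/256 ≈ -15.020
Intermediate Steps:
Q(w) = -1 (Q(w) = 2 - 1*3 = 2 - 3 = -1)
a(g) = 9
G(h) = -6 - 5*h**2 (G(h) = -6 + (-5*h)*h = -6 - 5*h**2)
m(P) = -1
m(-3)*a(-21) + G(1/(-16)) = -1*9 + (-6 - 5*(1/(-16))**2) = -9 + (-6 - 5*(-1/16)**2) = -9 + (-6 - 5*1/256) = -9 + (-6 - 5/256) = -9 - 1541/256 = -3845/256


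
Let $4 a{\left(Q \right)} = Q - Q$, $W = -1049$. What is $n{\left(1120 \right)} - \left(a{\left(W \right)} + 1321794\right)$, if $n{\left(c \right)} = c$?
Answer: $-1320674$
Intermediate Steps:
$a{\left(Q \right)} = 0$ ($a{\left(Q \right)} = \frac{Q - Q}{4} = \frac{1}{4} \cdot 0 = 0$)
$n{\left(1120 \right)} - \left(a{\left(W \right)} + 1321794\right) = 1120 - \left(0 + 1321794\right) = 1120 - 1321794 = -1320674$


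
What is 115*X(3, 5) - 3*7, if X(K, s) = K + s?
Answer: 899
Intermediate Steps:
115*X(3, 5) - 3*7 = 115*(3 + 5) - 3*7 = 115*8 - 21 = 920 - 21 = 899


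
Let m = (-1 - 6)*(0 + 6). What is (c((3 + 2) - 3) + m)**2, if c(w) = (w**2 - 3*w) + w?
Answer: 1764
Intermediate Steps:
c(w) = w**2 - 2*w
m = -42 (m = -7*6 = -42)
(c((3 + 2) - 3) + m)**2 = (((3 + 2) - 3)*(-2 + ((3 + 2) - 3)) - 42)**2 = ((5 - 3)*(-2 + (5 - 3)) - 42)**2 = (2*(-2 + 2) - 42)**2 = (2*0 - 42)**2 = (0 - 42)**2 = (-42)**2 = 1764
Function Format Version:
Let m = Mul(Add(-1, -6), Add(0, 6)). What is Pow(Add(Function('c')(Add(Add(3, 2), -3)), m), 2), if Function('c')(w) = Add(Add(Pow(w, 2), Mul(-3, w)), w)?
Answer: 1764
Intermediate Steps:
Function('c')(w) = Add(Pow(w, 2), Mul(-2, w))
m = -42 (m = Mul(-7, 6) = -42)
Pow(Add(Function('c')(Add(Add(3, 2), -3)), m), 2) = Pow(Add(Mul(Add(Add(3, 2), -3), Add(-2, Add(Add(3, 2), -3))), -42), 2) = Pow(Add(Mul(Add(5, -3), Add(-2, Add(5, -3))), -42), 2) = Pow(Add(Mul(2, Add(-2, 2)), -42), 2) = Pow(Add(Mul(2, 0), -42), 2) = Pow(Add(0, -42), 2) = Pow(-42, 2) = 1764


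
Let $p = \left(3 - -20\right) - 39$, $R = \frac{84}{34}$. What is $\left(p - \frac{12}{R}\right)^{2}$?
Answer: $\frac{21316}{49} \approx 435.02$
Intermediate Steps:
$R = \frac{42}{17}$ ($R = 84 \cdot \frac{1}{34} = \frac{42}{17} \approx 2.4706$)
$p = -16$ ($p = \left(3 + 20\right) - 39 = 23 - 39 = -16$)
$\left(p - \frac{12}{R}\right)^{2} = \left(-16 - \frac{12}{\frac{42}{17}}\right)^{2} = \left(-16 - \frac{34}{7}\right)^{2} = \left(- \frac{146}{7}\right)^{2} = \frac{21316}{49}$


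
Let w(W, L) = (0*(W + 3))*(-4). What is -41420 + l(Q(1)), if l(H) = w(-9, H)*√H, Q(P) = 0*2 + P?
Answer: -41420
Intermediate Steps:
w(W, L) = 0 (w(W, L) = (0*(3 + W))*(-4) = 0*(-4) = 0)
Q(P) = P (Q(P) = 0 + P = P)
l(H) = 0 (l(H) = 0*√H = 0)
-41420 + l(Q(1)) = -41420 + 0 = -41420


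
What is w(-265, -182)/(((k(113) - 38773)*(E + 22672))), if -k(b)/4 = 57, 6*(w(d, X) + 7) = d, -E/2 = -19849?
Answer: 307/14594954220 ≈ 2.1035e-8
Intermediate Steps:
E = 39698 (E = -2*(-19849) = 39698)
w(d, X) = -7 + d/6
k(b) = -228 (k(b) = -4*57 = -228)
w(-265, -182)/(((k(113) - 38773)*(E + 22672))) = (-7 + (⅙)*(-265))/(((-228 - 38773)*(39698 + 22672))) = (-7 - 265/6)/((-39001*62370)) = -307/6/(-2432492370) = -307/6*(-1/2432492370) = 307/14594954220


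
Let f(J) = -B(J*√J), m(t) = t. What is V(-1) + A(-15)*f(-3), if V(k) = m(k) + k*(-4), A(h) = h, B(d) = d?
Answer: 3 - 45*I*√3 ≈ 3.0 - 77.942*I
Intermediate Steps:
f(J) = -J^(3/2) (f(J) = -J*√J = -J^(3/2))
V(k) = -3*k (V(k) = k + k*(-4) = k - 4*k = -3*k)
V(-1) + A(-15)*f(-3) = -3*(-1) - (-15)*(-3)^(3/2) = 3 - (-15)*(-3*I*√3) = 3 - 45*I*√3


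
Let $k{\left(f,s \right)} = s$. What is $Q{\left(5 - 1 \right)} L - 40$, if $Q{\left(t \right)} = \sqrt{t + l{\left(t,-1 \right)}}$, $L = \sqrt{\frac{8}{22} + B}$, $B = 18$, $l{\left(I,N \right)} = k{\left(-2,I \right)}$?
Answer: $-40 + \frac{4 \sqrt{1111}}{11} \approx -27.879$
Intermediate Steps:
$l{\left(I,N \right)} = I$
$L = \frac{\sqrt{2222}}{11}$ ($L = \sqrt{\frac{8}{22} + 18} = \sqrt{8 \cdot \frac{1}{22} + 18} = \sqrt{\frac{4}{11} + 18} = \sqrt{\frac{202}{11}} = \frac{\sqrt{2222}}{11} \approx 4.2853$)
$Q{\left(t \right)} = \sqrt{2} \sqrt{t}$ ($Q{\left(t \right)} = \sqrt{t + t} = \sqrt{2 t} = \sqrt{2} \sqrt{t}$)
$Q{\left(5 - 1 \right)} L - 40 = \sqrt{2} \sqrt{5 - 1} \frac{\sqrt{2222}}{11} - 40 = \sqrt{2} \sqrt{4} \frac{\sqrt{2222}}{11} - 40 = \sqrt{2} \cdot 2 \frac{\sqrt{2222}}{11} - 40 = 2 \sqrt{2} \frac{\sqrt{2222}}{11} - 40 = \frac{4 \sqrt{1111}}{11} - 40 = -40 + \frac{4 \sqrt{1111}}{11}$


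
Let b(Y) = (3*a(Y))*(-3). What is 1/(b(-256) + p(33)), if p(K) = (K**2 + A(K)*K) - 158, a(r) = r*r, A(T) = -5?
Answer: -1/589058 ≈ -1.6976e-6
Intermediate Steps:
a(r) = r**2
p(K) = -158 + K**2 - 5*K (p(K) = (K**2 - 5*K) - 158 = -158 + K**2 - 5*K)
b(Y) = -9*Y**2 (b(Y) = (3*Y**2)*(-3) = -9*Y**2)
1/(b(-256) + p(33)) = 1/(-9*(-256)**2 + (-158 + 33**2 - 5*33)) = 1/(-9*65536 + (-158 + 1089 - 165)) = 1/(-589824 + 766) = 1/(-589058) = -1/589058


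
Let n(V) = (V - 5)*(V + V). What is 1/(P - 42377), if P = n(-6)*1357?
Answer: 1/136747 ≈ 7.3128e-6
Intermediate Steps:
n(V) = 2*V*(-5 + V) (n(V) = (-5 + V)*(2*V) = 2*V*(-5 + V))
P = 179124 (P = (2*(-6)*(-5 - 6))*1357 = (2*(-6)*(-11))*1357 = 132*1357 = 179124)
1/(P - 42377) = 1/(179124 - 42377) = 1/136747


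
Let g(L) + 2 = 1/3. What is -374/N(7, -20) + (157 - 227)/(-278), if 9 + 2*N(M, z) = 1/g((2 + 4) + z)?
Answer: 130385/1668 ≈ 78.168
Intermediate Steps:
g(L) = -5/3 (g(L) = -2 + 1/3 = -2 + ⅓ = -5/3)
N(M, z) = -24/5 (N(M, z) = -9/2 + 1/(2*(-5/3)) = -9/2 + (½)*(-⅗) = -9/2 - 3/10 = -24/5)
-374/N(7, -20) + (157 - 227)/(-278) = -374/(-24/5) + (157 - 227)/(-278) = -374*(-5/24) - 70*(-1/278) = 935/12 + 35/139 = 130385/1668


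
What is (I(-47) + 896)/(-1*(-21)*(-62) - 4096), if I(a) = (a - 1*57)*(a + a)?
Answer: -5336/2699 ≈ -1.9770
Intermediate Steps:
I(a) = 2*a*(-57 + a) (I(a) = (a - 57)*(2*a) = (-57 + a)*(2*a) = 2*a*(-57 + a))
(I(-47) + 896)/(-1*(-21)*(-62) - 4096) = (2*(-47)*(-57 - 47) + 896)/(-1*(-21)*(-62) - 4096) = (2*(-47)*(-104) + 896)/(21*(-62) - 4096) = (9776 + 896)/(-1302 - 4096) = 10672/(-5398) = 10672*(-1/5398) = -5336/2699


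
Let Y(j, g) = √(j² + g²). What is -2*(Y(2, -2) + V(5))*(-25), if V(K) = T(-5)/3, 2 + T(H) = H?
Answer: -350/3 + 100*√2 ≈ 24.755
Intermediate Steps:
T(H) = -2 + H
V(K) = -7/3 (V(K) = (-2 - 5)/3 = -7*⅓ = -7/3)
Y(j, g) = √(g² + j²)
-2*(Y(2, -2) + V(5))*(-25) = -2*(√((-2)² + 2²) - 7/3)*(-25) = -2*(√(4 + 4) - 7/3)*(-25) = -2*(√8 - 7/3)*(-25) = -2*(2*√2 - 7/3)*(-25) = -2*(-7/3 + 2*√2)*(-25) = (14/3 - 4*√2)*(-25) = -350/3 + 100*√2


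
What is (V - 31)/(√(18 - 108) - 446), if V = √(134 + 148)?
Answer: (31 - √282)/(446 - 3*I*√10) ≈ 0.03184 + 0.00067727*I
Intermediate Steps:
V = √282 ≈ 16.793
(V - 31)/(√(18 - 108) - 446) = (√282 - 31)/(√(18 - 108) - 446) = (-31 + √282)/(√(-90) - 446) = (-31 + √282)/(3*I*√10 - 446) = (-31 + √282)/(-446 + 3*I*√10)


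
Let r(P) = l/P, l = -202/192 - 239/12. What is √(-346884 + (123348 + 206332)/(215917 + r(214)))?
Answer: 2*I*√7583734858154689418793/295719789 ≈ 588.97*I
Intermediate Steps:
l = -671/32 (l = -202*1/192 - 239*1/12 = -101/96 - 239/12 = -671/32 ≈ -20.969)
r(P) = -671/(32*P)
√(-346884 + (123348 + 206332)/(215917 + r(214))) = √(-346884 + (123348 + 206332)/(215917 - 671/32/214)) = √(-346884 + 329680/(215917 - 671/32*1/214)) = √(-346884 + 329680/(215917 - 671/6848)) = √(-346884 + 329680/(1478598945/6848)) = √(-346884 + 329680*(6848/1478598945)) = √(-346884 + 451529728/295719789) = √(-102580011757748/295719789) = 2*I*√7583734858154689418793/295719789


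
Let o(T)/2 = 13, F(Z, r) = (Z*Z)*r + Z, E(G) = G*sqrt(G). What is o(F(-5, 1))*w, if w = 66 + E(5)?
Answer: 1716 + 130*sqrt(5) ≈ 2006.7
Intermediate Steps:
E(G) = G**(3/2)
F(Z, r) = Z + r*Z**2 (F(Z, r) = Z**2*r + Z = r*Z**2 + Z = Z + r*Z**2)
o(T) = 26 (o(T) = 2*13 = 26)
w = 66 + 5*sqrt(5) (w = 66 + 5**(3/2) = 66 + 5*sqrt(5) ≈ 77.180)
o(F(-5, 1))*w = 26*(66 + 5*sqrt(5)) = 1716 + 130*sqrt(5)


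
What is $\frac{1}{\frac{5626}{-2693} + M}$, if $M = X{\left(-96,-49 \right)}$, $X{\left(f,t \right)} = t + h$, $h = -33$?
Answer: $- \frac{2693}{226452} \approx -0.011892$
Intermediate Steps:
$X{\left(f,t \right)} = -33 + t$ ($X{\left(f,t \right)} = t - 33 = -33 + t$)
$M = -82$ ($M = -33 - 49 = -82$)
$\frac{1}{\frac{5626}{-2693} + M} = \frac{1}{\frac{5626}{-2693} - 82} = \frac{1}{5626 \left(- \frac{1}{2693}\right) - 82} = \frac{1}{- \frac{5626}{2693} - 82} = \frac{1}{- \frac{226452}{2693}} = - \frac{2693}{226452}$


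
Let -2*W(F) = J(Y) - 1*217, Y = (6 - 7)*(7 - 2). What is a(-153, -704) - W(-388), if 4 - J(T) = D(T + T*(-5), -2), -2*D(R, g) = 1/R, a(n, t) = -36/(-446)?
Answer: -1898297/17840 ≈ -106.41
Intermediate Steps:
Y = -5 (Y = -1*5 = -5)
a(n, t) = 18/223 (a(n, t) = -36*(-1/446) = 18/223)
D(R, g) = -1/(2*R)
J(T) = 4 - 1/(8*T) (J(T) = 4 - (-1)/(2*(T + T*(-5))) = 4 - (-1)/(2*(T - 5*T)) = 4 - (-1)/(2*((-4*T))) = 4 - (-1)*(-1/(4*T))/2 = 4 - 1/(8*T))
W(F) = 8519/80 (W(F) = -((4 - ⅛/(-5)) - 1*217)/2 = -((4 - ⅛*(-⅕)) - 217)/2 = -((4 + 1/40) - 217)/2 = -(161/40 - 217)/2 = -½*(-8519/40) = 8519/80)
a(-153, -704) - W(-388) = 18/223 - 1*8519/80 = 18/223 - 8519/80 = -1898297/17840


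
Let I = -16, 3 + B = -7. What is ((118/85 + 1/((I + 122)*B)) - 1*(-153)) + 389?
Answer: 9791839/18020 ≈ 543.39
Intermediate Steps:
B = -10 (B = -3 - 7 = -10)
((118/85 + 1/((I + 122)*B)) - 1*(-153)) + 389 = ((118/85 + 1/((-16 + 122)*(-10))) - 1*(-153)) + 389 = ((118*(1/85) - ⅒/106) + 153) + 389 = ((118/85 + (1/106)*(-⅒)) + 153) + 389 = ((118/85 - 1/1060) + 153) + 389 = (24999/18020 + 153) + 389 = 2782059/18020 + 389 = 9791839/18020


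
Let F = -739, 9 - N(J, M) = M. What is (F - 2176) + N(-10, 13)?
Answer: -2919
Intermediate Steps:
N(J, M) = 9 - M
(F - 2176) + N(-10, 13) = (-739 - 2176) + (9 - 1*13) = -2915 + (9 - 13) = -2915 - 4 = -2919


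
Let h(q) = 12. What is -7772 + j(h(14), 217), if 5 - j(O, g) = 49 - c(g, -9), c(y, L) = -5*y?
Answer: -8901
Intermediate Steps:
j(O, g) = -44 - 5*g (j(O, g) = 5 - (49 - (-5)*g) = 5 - (49 + 5*g) = 5 + (-49 - 5*g) = -44 - 5*g)
-7772 + j(h(14), 217) = -7772 + (-44 - 5*217) = -7772 + (-44 - 1085) = -7772 - 1129 = -8901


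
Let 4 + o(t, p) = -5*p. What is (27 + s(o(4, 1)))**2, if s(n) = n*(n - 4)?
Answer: 20736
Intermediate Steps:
o(t, p) = -4 - 5*p
s(n) = n*(-4 + n)
(27 + s(o(4, 1)))**2 = (27 + (-4 - 5*1)*(-4 + (-4 - 5*1)))**2 = (27 + (-4 - 5)*(-4 + (-4 - 5)))**2 = (27 - 9*(-4 - 9))**2 = (27 - 9*(-13))**2 = (27 + 117)**2 = 144**2 = 20736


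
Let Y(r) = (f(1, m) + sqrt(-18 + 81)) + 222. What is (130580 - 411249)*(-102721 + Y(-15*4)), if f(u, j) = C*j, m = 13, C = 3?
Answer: 28757345740 - 842007*sqrt(7) ≈ 2.8755e+10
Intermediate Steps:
f(u, j) = 3*j
Y(r) = 261 + 3*sqrt(7) (Y(r) = (3*13 + sqrt(-18 + 81)) + 222 = (39 + sqrt(63)) + 222 = (39 + 3*sqrt(7)) + 222 = 261 + 3*sqrt(7))
(130580 - 411249)*(-102721 + Y(-15*4)) = (130580 - 411249)*(-102721 + (261 + 3*sqrt(7))) = -280669*(-102460 + 3*sqrt(7)) = 28757345740 - 842007*sqrt(7)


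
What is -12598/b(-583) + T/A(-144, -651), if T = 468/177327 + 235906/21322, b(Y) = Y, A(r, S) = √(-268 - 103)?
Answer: 12598/583 - 2324582331*I*√371/77929916393 ≈ 21.609 - 0.57455*I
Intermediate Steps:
A(r, S) = I*√371 (A(r, S) = √(-371) = I*√371)
T = 2324582331/210053683 (T = 468*(1/177327) + 235906*(1/21322) = 52/19703 + 117953/10661 = 2324582331/210053683 ≈ 11.067)
-12598/b(-583) + T/A(-144, -651) = -12598/(-583) + 2324582331/(210053683*((I*√371))) = -12598*(-1/583) + 2324582331*(-I*√371/371)/210053683 = 12598/583 - 2324582331*I*√371/77929916393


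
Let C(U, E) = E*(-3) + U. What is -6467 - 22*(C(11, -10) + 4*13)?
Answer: -8513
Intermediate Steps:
C(U, E) = U - 3*E (C(U, E) = -3*E + U = U - 3*E)
-6467 - 22*(C(11, -10) + 4*13) = -6467 - 22*((11 - 3*(-10)) + 4*13) = -6467 - 22*((11 + 30) + 52) = -6467 - 22*(41 + 52) = -6467 - 22*93 = -6467 - 1*2046 = -6467 - 2046 = -8513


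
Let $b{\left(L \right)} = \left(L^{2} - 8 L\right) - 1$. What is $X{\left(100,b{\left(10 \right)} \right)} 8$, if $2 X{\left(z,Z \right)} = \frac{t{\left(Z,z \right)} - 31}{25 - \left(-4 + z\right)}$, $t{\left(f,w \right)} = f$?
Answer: $\frac{48}{71} \approx 0.67606$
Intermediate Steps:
$b{\left(L \right)} = -1 + L^{2} - 8 L$
$X{\left(z,Z \right)} = \frac{-31 + Z}{2 \left(29 - z\right)}$ ($X{\left(z,Z \right)} = \frac{\left(Z - 31\right) \frac{1}{25 - \left(-4 + z\right)}}{2} = \frac{\left(-31 + Z\right) \frac{1}{29 - z}}{2} = \frac{\frac{1}{29 - z} \left(-31 + Z\right)}{2} = \frac{-31 + Z}{2 \left(29 - z\right)}$)
$X{\left(100,b{\left(10 \right)} \right)} 8 = \frac{31 - \left(-1 + 10^{2} - 80\right)}{2 \left(-29 + 100\right)} 8 = \frac{31 - \left(-1 + 100 - 80\right)}{2 \cdot 71} \cdot 8 = \frac{1}{2} \cdot \frac{1}{71} \left(31 - 19\right) 8 = \frac{1}{2} \cdot \frac{1}{71} \cdot 12 \cdot 8 = \frac{6}{71} \cdot 8 = \frac{48}{71}$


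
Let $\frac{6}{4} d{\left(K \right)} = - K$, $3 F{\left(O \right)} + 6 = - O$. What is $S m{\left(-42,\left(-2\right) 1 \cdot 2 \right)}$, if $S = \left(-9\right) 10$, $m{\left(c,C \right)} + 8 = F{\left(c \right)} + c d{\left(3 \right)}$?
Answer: $-7920$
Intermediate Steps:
$F{\left(O \right)} = -2 - \frac{O}{3}$ ($F{\left(O \right)} = -2 + \frac{\left(-1\right) O}{3} = -2 - \frac{O}{3}$)
$d{\left(K \right)} = - \frac{2 K}{3}$ ($d{\left(K \right)} = \frac{2 \left(- K\right)}{3} = - \frac{2 K}{3}$)
$m{\left(c,C \right)} = -10 - \frac{7 c}{3}$ ($m{\left(c,C \right)} = -8 - \left(2 + \frac{c}{3} - c \left(\left(- \frac{2}{3}\right) 3\right)\right) = -8 - \left(2 + \frac{c}{3} - c \left(-2\right)\right) = -8 - \left(2 + \frac{7 c}{3}\right) = -10 - \frac{7 c}{3}$)
$S = -90$
$S m{\left(-42,\left(-2\right) 1 \cdot 2 \right)} = - 90 \left(-10 - -98\right) = - 90 \left(-10 + 98\right) = \left(-90\right) 88 = -7920$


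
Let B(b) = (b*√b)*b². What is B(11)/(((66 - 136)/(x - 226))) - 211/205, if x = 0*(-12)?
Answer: -211/205 + 150403*√11/35 ≈ 14251.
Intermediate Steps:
x = 0
B(b) = b^(7/2) (B(b) = b^(3/2)*b² = b^(7/2))
B(11)/(((66 - 136)/(x - 226))) - 211/205 = 11^(7/2)/(((66 - 136)/(0 - 226))) - 211/205 = (1331*√11)/((-70/(-226))) - 211*1/205 = (1331*√11)/((-70*(-1/226))) - 211/205 = (1331*√11)/(35/113) - 211/205 = (1331*√11)*(113/35) - 211/205 = 150403*√11/35 - 211/205 = -211/205 + 150403*√11/35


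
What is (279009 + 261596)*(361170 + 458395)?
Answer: 443060936825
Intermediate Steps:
(279009 + 261596)*(361170 + 458395) = 540605*819565 = 443060936825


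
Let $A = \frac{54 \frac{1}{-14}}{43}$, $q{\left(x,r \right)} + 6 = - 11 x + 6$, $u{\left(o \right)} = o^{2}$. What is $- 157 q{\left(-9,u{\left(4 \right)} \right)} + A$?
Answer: $- \frac{4678470}{301} \approx -15543.0$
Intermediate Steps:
$q{\left(x,r \right)} = - 11 x$ ($q{\left(x,r \right)} = -6 - \left(-6 + 11 x\right) = - 11 x$)
$A = - \frac{27}{301}$ ($A = 54 \left(- \frac{1}{14}\right) \frac{1}{43} = \left(- \frac{27}{7}\right) \frac{1}{43} = - \frac{27}{301} \approx -0.089701$)
$- 157 q{\left(-9,u{\left(4 \right)} \right)} + A = - 157 \left(\left(-11\right) \left(-9\right)\right) - \frac{27}{301} = \left(-157\right) 99 - \frac{27}{301} = -15543 - \frac{27}{301} = - \frac{4678470}{301}$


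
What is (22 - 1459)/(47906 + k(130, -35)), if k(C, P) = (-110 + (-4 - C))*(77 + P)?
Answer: -1437/37658 ≈ -0.038159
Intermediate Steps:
k(C, P) = (-114 - C)*(77 + P)
(22 - 1459)/(47906 + k(130, -35)) = (22 - 1459)/(47906 + (-8778 - 114*(-35) - 77*130 - 1*130*(-35))) = -1437/(47906 + (-8778 + 3990 - 10010 + 4550)) = -1437/(47906 - 10248) = -1437/37658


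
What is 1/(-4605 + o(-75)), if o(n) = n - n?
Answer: -1/4605 ≈ -0.00021716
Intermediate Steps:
o(n) = 0
1/(-4605 + o(-75)) = 1/(-4605 + 0) = 1/(-4605) = -1/4605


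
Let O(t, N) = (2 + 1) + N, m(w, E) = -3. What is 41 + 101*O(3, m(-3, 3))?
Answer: 41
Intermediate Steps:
O(t, N) = 3 + N
41 + 101*O(3, m(-3, 3)) = 41 + 101*(3 - 3) = 41 + 101*0 = 41 + 0 = 41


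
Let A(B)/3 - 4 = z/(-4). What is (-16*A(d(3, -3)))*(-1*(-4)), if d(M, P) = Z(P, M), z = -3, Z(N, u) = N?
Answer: -912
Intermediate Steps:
d(M, P) = P
A(B) = 57/4 (A(B) = 12 + 3*(-3/(-4)) = 12 + 3*(-3*(-¼)) = 12 + 3*(¾) = 12 + 9/4 = 57/4)
(-16*A(d(3, -3)))*(-1*(-4)) = (-16*57/4)*(-1*(-4)) = -228*4 = -912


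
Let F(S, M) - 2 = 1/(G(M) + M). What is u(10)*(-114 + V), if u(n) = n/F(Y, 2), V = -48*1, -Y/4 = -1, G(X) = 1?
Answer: -4860/7 ≈ -694.29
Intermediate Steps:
Y = 4 (Y = -4*(-1) = 4)
V = -48
F(S, M) = 2 + 1/(1 + M)
u(n) = 3*n/7 (u(n) = n/(((3 + 2*2)/(1 + 2))) = n/(((3 + 4)/3)) = n/(((⅓)*7)) = n/(7/3) = n*(3/7) = 3*n/7)
u(10)*(-114 + V) = ((3/7)*10)*(-114 - 48) = (30/7)*(-162) = -4860/7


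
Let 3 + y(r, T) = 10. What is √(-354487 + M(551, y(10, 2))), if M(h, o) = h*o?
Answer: I*√350630 ≈ 592.14*I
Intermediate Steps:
y(r, T) = 7 (y(r, T) = -3 + 10 = 7)
√(-354487 + M(551, y(10, 2))) = √(-354487 + 551*7) = √(-354487 + 3857) = √(-350630) = I*√350630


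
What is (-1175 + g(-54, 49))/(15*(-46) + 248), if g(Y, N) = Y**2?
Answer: -1741/442 ≈ -3.9389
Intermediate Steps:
(-1175 + g(-54, 49))/(15*(-46) + 248) = (-1175 + (-54)**2)/(15*(-46) + 248) = (-1175 + 2916)/(-690 + 248) = 1741/(-442) = 1741*(-1/442) = -1741/442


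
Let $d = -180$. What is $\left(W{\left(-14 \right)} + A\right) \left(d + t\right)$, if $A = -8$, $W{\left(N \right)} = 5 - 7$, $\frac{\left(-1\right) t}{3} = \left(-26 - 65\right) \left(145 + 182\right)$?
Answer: $-890910$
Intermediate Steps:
$t = 89271$ ($t = - 3 \left(-26 - 65\right) \left(145 + 182\right) = - 3 \left(\left(-91\right) 327\right) = \left(-3\right) \left(-29757\right) = 89271$)
$W{\left(N \right)} = -2$ ($W{\left(N \right)} = 5 - 7 = -2$)
$\left(W{\left(-14 \right)} + A\right) \left(d + t\right) = \left(-2 - 8\right) \left(-180 + 89271\right) = \left(-10\right) 89091 = -890910$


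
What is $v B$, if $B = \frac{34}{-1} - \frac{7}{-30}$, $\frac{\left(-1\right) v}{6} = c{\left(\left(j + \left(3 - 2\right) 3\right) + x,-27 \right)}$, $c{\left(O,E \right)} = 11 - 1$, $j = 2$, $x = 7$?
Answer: $2026$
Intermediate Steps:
$c{\left(O,E \right)} = 10$
$v = -60$ ($v = \left(-6\right) 10 = -60$)
$B = - \frac{1013}{30}$ ($B = 34 \left(-1\right) - - \frac{7}{30} = -34 + \frac{7}{30} = - \frac{1013}{30} \approx -33.767$)
$v B = \left(-60\right) \left(- \frac{1013}{30}\right) = 2026$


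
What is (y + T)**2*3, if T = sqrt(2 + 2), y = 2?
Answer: 48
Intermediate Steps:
T = 2 (T = sqrt(4) = 2)
(y + T)**2*3 = (2 + 2)**2*3 = 4**2*3 = 16*3 = 48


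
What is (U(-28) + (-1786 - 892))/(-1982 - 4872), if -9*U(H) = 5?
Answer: 24107/61686 ≈ 0.39080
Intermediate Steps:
U(H) = -5/9 (U(H) = -⅑*5 = -5/9)
(U(-28) + (-1786 - 892))/(-1982 - 4872) = (-5/9 + (-1786 - 892))/(-1982 - 4872) = (-5/9 - 2678)/(-6854) = -24107/9*(-1/6854) = 24107/61686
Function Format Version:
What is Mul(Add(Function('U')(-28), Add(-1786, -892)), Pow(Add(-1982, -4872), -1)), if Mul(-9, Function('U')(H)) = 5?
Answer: Rational(24107, 61686) ≈ 0.39080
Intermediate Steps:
Function('U')(H) = Rational(-5, 9) (Function('U')(H) = Mul(Rational(-1, 9), 5) = Rational(-5, 9))
Mul(Add(Function('U')(-28), Add(-1786, -892)), Pow(Add(-1982, -4872), -1)) = Mul(Add(Rational(-5, 9), Add(-1786, -892)), Pow(Add(-1982, -4872), -1)) = Mul(Add(Rational(-5, 9), -2678), Pow(-6854, -1)) = Mul(Rational(-24107, 9), Rational(-1, 6854)) = Rational(24107, 61686)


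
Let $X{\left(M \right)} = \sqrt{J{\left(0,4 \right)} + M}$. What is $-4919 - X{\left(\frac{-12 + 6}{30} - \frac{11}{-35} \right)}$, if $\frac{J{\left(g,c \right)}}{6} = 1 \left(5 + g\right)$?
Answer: $-4919 - \frac{\sqrt{36890}}{35} \approx -4924.5$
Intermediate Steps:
$J{\left(g,c \right)} = 30 + 6 g$ ($J{\left(g,c \right)} = 6 \cdot 1 \left(5 + g\right) = 6 \left(5 + g\right) = 30 + 6 g$)
$X{\left(M \right)} = \sqrt{30 + M}$ ($X{\left(M \right)} = \sqrt{\left(30 + 6 \cdot 0\right) + M} = \sqrt{\left(30 + 0\right) + M} = \sqrt{30 + M}$)
$-4919 - X{\left(\frac{-12 + 6}{30} - \frac{11}{-35} \right)} = -4919 - \sqrt{30 + \left(\frac{-12 + 6}{30} - \frac{11}{-35}\right)} = -4919 - \sqrt{30 - - \frac{4}{35}} = -4919 - \sqrt{30 + \left(- \frac{1}{5} + \frac{11}{35}\right)} = -4919 - \sqrt{30 + \frac{4}{35}} = -4919 - \sqrt{\frac{1054}{35}} = -4919 - \frac{\sqrt{36890}}{35}$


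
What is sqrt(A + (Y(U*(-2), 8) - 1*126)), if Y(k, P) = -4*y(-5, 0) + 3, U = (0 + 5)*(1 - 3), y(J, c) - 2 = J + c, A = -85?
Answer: 14*I ≈ 14.0*I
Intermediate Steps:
y(J, c) = 2 + J + c (y(J, c) = 2 + (J + c) = 2 + J + c)
U = -10 (U = 5*(-2) = -10)
Y(k, P) = 15 (Y(k, P) = -4*(2 - 5 + 0) + 3 = -4*(-3) + 3 = 12 + 3 = 15)
sqrt(A + (Y(U*(-2), 8) - 1*126)) = sqrt(-85 + (15 - 1*126)) = sqrt(-85 + (15 - 126)) = sqrt(-85 - 111) = sqrt(-196) = 14*I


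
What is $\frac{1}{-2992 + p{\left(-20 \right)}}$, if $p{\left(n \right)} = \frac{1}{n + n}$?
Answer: $- \frac{40}{119681} \approx -0.00033422$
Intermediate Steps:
$p{\left(n \right)} = \frac{1}{2 n}$
$\frac{1}{-2992 + p{\left(-20 \right)}} = \frac{1}{-2992 + \frac{1}{2 \left(-20\right)}} = \frac{1}{-2992 + \frac{1}{2} \left(- \frac{1}{20}\right)} = \frac{1}{-2992 - \frac{1}{40}} = \frac{1}{- \frac{119681}{40}} = - \frac{40}{119681}$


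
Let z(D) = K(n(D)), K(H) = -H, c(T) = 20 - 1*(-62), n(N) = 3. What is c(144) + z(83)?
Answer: 79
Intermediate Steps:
c(T) = 82 (c(T) = 20 + 62 = 82)
z(D) = -3 (z(D) = -1*3 = -3)
c(144) + z(83) = 82 - 3 = 79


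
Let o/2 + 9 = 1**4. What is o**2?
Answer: 256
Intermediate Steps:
o = -16 (o = -18 + 2*1**4 = -18 + 2*1 = -18 + 2 = -16)
o**2 = (-16)**2 = 256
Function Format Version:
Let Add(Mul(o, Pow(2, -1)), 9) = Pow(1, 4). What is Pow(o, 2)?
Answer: 256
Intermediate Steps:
o = -16 (o = Add(-18, Mul(2, Pow(1, 4))) = Add(-18, Mul(2, 1)) = Add(-18, 2) = -16)
Pow(o, 2) = Pow(-16, 2) = 256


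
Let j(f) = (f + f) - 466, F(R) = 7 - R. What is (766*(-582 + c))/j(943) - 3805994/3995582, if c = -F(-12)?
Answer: -461208653623/1418431610 ≈ -325.15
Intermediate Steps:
c = -19 (c = -(7 - 1*(-12)) = -(7 + 12) = -1*19 = -19)
j(f) = -466 + 2*f (j(f) = 2*f - 466 = -466 + 2*f)
(766*(-582 + c))/j(943) - 3805994/3995582 = (766*(-582 - 19))/(-466 + 2*943) - 3805994/3995582 = (766*(-601))/(-466 + 1886) - 3805994*1/3995582 = -460366/1420 - 1902997/1997791 = -460366*1/1420 - 1902997/1997791 = -230183/710 - 1902997/1997791 = -461208653623/1418431610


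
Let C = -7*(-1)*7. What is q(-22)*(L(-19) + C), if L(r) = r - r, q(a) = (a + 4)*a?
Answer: 19404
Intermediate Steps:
q(a) = a*(4 + a) (q(a) = (4 + a)*a = a*(4 + a))
C = 49 (C = 7*7 = 49)
L(r) = 0
q(-22)*(L(-19) + C) = (-22*(4 - 22))*(0 + 49) = -22*(-18)*49 = 396*49 = 19404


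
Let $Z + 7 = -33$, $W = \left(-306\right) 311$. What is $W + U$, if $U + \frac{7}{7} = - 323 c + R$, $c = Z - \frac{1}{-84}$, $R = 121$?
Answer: $- \frac{6898907}{84} \approx -82130.0$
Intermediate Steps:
$W = -95166$
$Z = -40$ ($Z = -7 - 33 = -40$)
$c = - \frac{3359}{84}$ ($c = -40 - \frac{1}{-84} = -40 - - \frac{1}{84} = -40 + \frac{1}{84} = - \frac{3359}{84} \approx -39.988$)
$U = \frac{1095037}{84}$ ($U = -1 + \left(\left(-323\right) \left(- \frac{3359}{84}\right) + 121\right) = -1 + \left(\frac{1084957}{84} + 121\right) = -1 + \frac{1095121}{84} = \frac{1095037}{84} \approx 13036.0$)
$W + U = -95166 + \frac{1095037}{84} = - \frac{6898907}{84}$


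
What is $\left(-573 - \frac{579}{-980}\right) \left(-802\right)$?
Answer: $\frac{224945361}{490} \approx 4.5907 \cdot 10^{5}$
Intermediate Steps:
$\left(-573 - \frac{579}{-980}\right) \left(-802\right) = \left(-573 - - \frac{579}{980}\right) \left(-802\right) = \left(-573 + \frac{579}{980}\right) \left(-802\right) = \left(- \frac{560961}{980}\right) \left(-802\right) = \frac{224945361}{490}$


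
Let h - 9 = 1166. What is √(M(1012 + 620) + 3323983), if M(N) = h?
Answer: 3*√369462 ≈ 1823.5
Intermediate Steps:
h = 1175 (h = 9 + 1166 = 1175)
M(N) = 1175
√(M(1012 + 620) + 3323983) = √(1175 + 3323983) = √3325158 = 3*√369462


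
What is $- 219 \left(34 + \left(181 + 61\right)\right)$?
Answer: $-60444$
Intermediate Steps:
$- 219 \left(34 + \left(181 + 61\right)\right) = - 219 \left(34 + 242\right) = \left(-219\right) 276 = -60444$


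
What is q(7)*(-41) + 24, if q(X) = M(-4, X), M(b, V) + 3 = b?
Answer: 311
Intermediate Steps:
M(b, V) = -3 + b
q(X) = -7 (q(X) = -3 - 4 = -7)
q(7)*(-41) + 24 = -7*(-41) + 24 = 287 + 24 = 311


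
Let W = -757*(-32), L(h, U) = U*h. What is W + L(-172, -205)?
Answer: 59484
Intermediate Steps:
W = 24224
W + L(-172, -205) = 24224 - 205*(-172) = 24224 + 35260 = 59484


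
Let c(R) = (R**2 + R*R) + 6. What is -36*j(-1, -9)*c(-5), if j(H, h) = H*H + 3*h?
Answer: 52416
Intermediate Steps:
j(H, h) = H**2 + 3*h
c(R) = 6 + 2*R**2 (c(R) = (R**2 + R**2) + 6 = 2*R**2 + 6 = 6 + 2*R**2)
-36*j(-1, -9)*c(-5) = -36*((-1)**2 + 3*(-9))*(6 + 2*(-5)**2) = -36*(1 - 27)*(6 + 2*25) = -(-936)*(6 + 50) = -(-936)*56 = -36*(-1456) = 52416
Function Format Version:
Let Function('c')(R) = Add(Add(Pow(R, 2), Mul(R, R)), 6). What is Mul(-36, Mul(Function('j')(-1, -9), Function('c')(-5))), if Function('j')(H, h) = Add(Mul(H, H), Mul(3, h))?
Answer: 52416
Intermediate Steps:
Function('j')(H, h) = Add(Pow(H, 2), Mul(3, h))
Function('c')(R) = Add(6, Mul(2, Pow(R, 2))) (Function('c')(R) = Add(Add(Pow(R, 2), Pow(R, 2)), 6) = Add(Mul(2, Pow(R, 2)), 6) = Add(6, Mul(2, Pow(R, 2))))
Mul(-36, Mul(Function('j')(-1, -9), Function('c')(-5))) = Mul(-36, Mul(Add(Pow(-1, 2), Mul(3, -9)), Add(6, Mul(2, Pow(-5, 2))))) = Mul(-36, Mul(Add(1, -27), Add(6, Mul(2, 25)))) = Mul(-36, Mul(-26, Add(6, 50))) = Mul(-36, Mul(-26, 56)) = Mul(-36, -1456) = 52416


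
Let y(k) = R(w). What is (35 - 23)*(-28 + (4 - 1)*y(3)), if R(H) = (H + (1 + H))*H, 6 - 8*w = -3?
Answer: -1635/8 ≈ -204.38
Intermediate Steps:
w = 9/8 (w = ¾ - ⅛*(-3) = ¾ + 3/8 = 9/8 ≈ 1.1250)
R(H) = H*(1 + 2*H) (R(H) = (1 + 2*H)*H = H*(1 + 2*H))
y(k) = 117/32 (y(k) = 9*(1 + 2*(9/8))/8 = 9*(1 + 9/4)/8 = (9/8)*(13/4) = 117/32)
(35 - 23)*(-28 + (4 - 1)*y(3)) = (35 - 23)*(-28 + (4 - 1)*(117/32)) = 12*(-28 + 3*(117/32)) = 12*(-28 + 351/32) = 12*(-545/32) = -1635/8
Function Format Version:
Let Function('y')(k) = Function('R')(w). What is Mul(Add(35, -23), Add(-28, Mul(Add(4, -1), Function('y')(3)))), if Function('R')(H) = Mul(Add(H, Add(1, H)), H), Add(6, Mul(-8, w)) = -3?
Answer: Rational(-1635, 8) ≈ -204.38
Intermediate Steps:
w = Rational(9, 8) (w = Add(Rational(3, 4), Mul(Rational(-1, 8), -3)) = Add(Rational(3, 4), Rational(3, 8)) = Rational(9, 8) ≈ 1.1250)
Function('R')(H) = Mul(H, Add(1, Mul(2, H))) (Function('R')(H) = Mul(Add(1, Mul(2, H)), H) = Mul(H, Add(1, Mul(2, H))))
Function('y')(k) = Rational(117, 32) (Function('y')(k) = Mul(Rational(9, 8), Add(1, Mul(2, Rational(9, 8)))) = Mul(Rational(9, 8), Add(1, Rational(9, 4))) = Mul(Rational(9, 8), Rational(13, 4)) = Rational(117, 32))
Mul(Add(35, -23), Add(-28, Mul(Add(4, -1), Function('y')(3)))) = Mul(Add(35, -23), Add(-28, Mul(Add(4, -1), Rational(117, 32)))) = Mul(12, Add(-28, Mul(3, Rational(117, 32)))) = Mul(12, Add(-28, Rational(351, 32))) = Mul(12, Rational(-545, 32)) = Rational(-1635, 8)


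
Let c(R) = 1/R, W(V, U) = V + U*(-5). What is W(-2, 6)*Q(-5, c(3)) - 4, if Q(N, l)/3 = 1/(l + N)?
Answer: 116/7 ≈ 16.571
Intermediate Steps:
W(V, U) = V - 5*U
c(R) = 1/R
Q(N, l) = 3/(N + l) (Q(N, l) = 3/(l + N) = 3/(N + l))
W(-2, 6)*Q(-5, c(3)) - 4 = (-2 - 5*6)*(3/(-5 + 1/3)) - 4 = (-2 - 30)*(3/(-5 + ⅓)) - 4 = -96/(-14/3) - 4 = -96*(-3)/14 - 4 = -32*(-9/14) - 4 = 144/7 - 4 = 116/7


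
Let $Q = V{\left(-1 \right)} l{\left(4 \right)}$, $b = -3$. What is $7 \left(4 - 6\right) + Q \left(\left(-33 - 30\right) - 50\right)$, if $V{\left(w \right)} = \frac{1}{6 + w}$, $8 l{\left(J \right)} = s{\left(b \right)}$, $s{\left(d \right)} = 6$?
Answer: $- \frac{619}{20} \approx -30.95$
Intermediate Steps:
$l{\left(J \right)} = \frac{3}{4}$ ($l{\left(J \right)} = \frac{1}{8} \cdot 6 = \frac{3}{4}$)
$Q = \frac{3}{20}$ ($Q = \frac{1}{6 - 1} \cdot \frac{3}{4} = \frac{1}{5} \cdot \frac{3}{4} = \frac{3}{20} \approx 0.15$)
$7 \left(4 - 6\right) + Q \left(\left(-33 - 30\right) - 50\right) = 7 \left(4 - 6\right) + \frac{3 \left(\left(-33 - 30\right) - 50\right)}{20} = 7 \left(-2\right) + \frac{3 \left(-63 - 50\right)}{20} = -14 + \frac{3}{20} \left(-113\right) = -14 - \frac{339}{20} = - \frac{619}{20}$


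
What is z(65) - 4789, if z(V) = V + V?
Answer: -4659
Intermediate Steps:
z(V) = 2*V
z(65) - 4789 = 2*65 - 4789 = 130 - 4789 = -4659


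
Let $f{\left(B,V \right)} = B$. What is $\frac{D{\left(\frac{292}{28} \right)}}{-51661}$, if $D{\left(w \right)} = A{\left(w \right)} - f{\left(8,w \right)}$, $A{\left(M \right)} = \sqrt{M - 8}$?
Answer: $\frac{8}{51661} - \frac{\sqrt{119}}{361627} \approx 0.00012469$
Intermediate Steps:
$A{\left(M \right)} = \sqrt{-8 + M}$
$D{\left(w \right)} = -8 + \sqrt{-8 + w}$ ($D{\left(w \right)} = \sqrt{-8 + w} - 8 = -8 + \sqrt{-8 + w}$)
$\frac{D{\left(\frac{292}{28} \right)}}{-51661} = \frac{-8 + \sqrt{-8 + \frac{292}{28}}}{-51661} = \left(-8 + \sqrt{-8 + 292 \cdot \frac{1}{28}}\right) \left(- \frac{1}{51661}\right) = \left(-8 + \sqrt{-8 + \frac{73}{7}}\right) \left(- \frac{1}{51661}\right) = \left(-8 + \sqrt{\frac{17}{7}}\right) \left(- \frac{1}{51661}\right) = \left(-8 + \frac{\sqrt{119}}{7}\right) \left(- \frac{1}{51661}\right) = \frac{8}{51661} - \frac{\sqrt{119}}{361627}$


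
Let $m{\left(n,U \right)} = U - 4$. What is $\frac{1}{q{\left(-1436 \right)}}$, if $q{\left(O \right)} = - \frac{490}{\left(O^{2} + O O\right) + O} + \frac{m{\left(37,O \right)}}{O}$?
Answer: $\frac{2061378}{2066875} \approx 0.99734$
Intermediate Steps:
$m{\left(n,U \right)} = -4 + U$
$q{\left(O \right)} = - \frac{490}{O + 2 O^{2}} + \frac{-4 + O}{O}$ ($q{\left(O \right)} = - \frac{490}{\left(O^{2} + O O\right) + O} + \frac{-4 + O}{O} = - \frac{490}{\left(O^{2} + O^{2}\right) + O} + \frac{-4 + O}{O} = - \frac{490}{2 O^{2} + O} + \frac{-4 + O}{O} = - \frac{490}{O + 2 O^{2}} + \frac{-4 + O}{O}$)
$\frac{1}{q{\left(-1436 \right)}} = \frac{1}{\frac{1}{-1436} \frac{1}{1 + 2 \left(-1436\right)} \left(-494 - 1436 + 2 \left(-1436\right) \left(-4 - 1436\right)\right)} = \frac{1}{\left(- \frac{1}{1436}\right) \frac{1}{1 - 2872} \left(-494 - 1436 + 2 \left(-1436\right) \left(-1440\right)\right)} = \frac{1}{\left(- \frac{1}{1436}\right) \frac{1}{-2871} \left(-494 - 1436 + 4135680\right)} = \frac{1}{\left(- \frac{1}{1436}\right) \left(- \frac{1}{2871}\right) 4133750} = \frac{1}{\frac{2066875}{2061378}} = \frac{2061378}{2066875}$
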